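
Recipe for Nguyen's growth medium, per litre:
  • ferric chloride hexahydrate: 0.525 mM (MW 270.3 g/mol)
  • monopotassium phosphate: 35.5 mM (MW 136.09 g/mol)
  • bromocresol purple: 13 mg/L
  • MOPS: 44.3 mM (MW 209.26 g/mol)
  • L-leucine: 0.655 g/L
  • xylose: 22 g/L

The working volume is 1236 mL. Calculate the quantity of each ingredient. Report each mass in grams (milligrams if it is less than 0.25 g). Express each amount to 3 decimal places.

Target volume = 1236 mL = 1.236 L.
ferric chloride hexahydrate: 0.525 mmol/L × 270.3 mg/mmol × 1.236 L = 175.398 mg
monopotassium phosphate: 35.5 mmol/L × 136.09 g/mol × 1.236 L ÷ 1000 = 5.971 g
bromocresol purple: 13 mg/L × 1.236 L = 16.068 mg
MOPS: 44.3 mmol/L × 209.26 g/mol × 1.236 L ÷ 1000 = 11.458 g
L-leucine: 0.655 g/L × 1.236 L = 0.810 g
xylose: 22 g/L × 1.236 L = 27.192 g

ferric chloride hexahydrate 175.398 mg; monopotassium phosphate 5.971 g; bromocresol purple 16.068 mg; MOPS 11.458 g; L-leucine 0.810 g; xylose 27.192 g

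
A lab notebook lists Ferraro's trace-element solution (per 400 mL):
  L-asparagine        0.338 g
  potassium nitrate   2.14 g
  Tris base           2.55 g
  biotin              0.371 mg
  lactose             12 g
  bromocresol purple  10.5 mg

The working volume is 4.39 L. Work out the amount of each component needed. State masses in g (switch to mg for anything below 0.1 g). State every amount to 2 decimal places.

Scale factor = 4390 mL / 400 mL = 10.975.
L-asparagine: 0.338 g × (4390 mL / 400 mL) = 3.71 g
potassium nitrate: 2.14 g × (4390 mL / 400 mL) = 23.49 g
Tris base: 2.55 g × (4390 mL / 400 mL) = 27.99 g
biotin: 0.371 mg × (4390 mL / 400 mL) = 4.07 mg
lactose: 12 g × (4390 mL / 400 mL) = 131.70 g
bromocresol purple: 10.5 mg × (4390 mL / 400 mL) = 115.237 mg = 0.12 g

L-asparagine 3.71 g; potassium nitrate 23.49 g; Tris base 27.99 g; biotin 4.07 mg; lactose 131.70 g; bromocresol purple 0.12 g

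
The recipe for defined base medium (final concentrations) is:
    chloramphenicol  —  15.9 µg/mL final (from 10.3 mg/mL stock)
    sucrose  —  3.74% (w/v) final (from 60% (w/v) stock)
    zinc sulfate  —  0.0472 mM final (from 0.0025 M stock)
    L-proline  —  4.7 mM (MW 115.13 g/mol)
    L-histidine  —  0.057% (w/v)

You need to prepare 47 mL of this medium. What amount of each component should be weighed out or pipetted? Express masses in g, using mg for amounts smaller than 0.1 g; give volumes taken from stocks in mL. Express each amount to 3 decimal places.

chloramphenicol 0.073 mL; sucrose 2.930 mL; zinc sulfate 0.887 mL; L-proline 25.432 mg; L-histidine 26.790 mg

Scale factor relative to 1 L: 0.047.
chloramphenicol: V = C2·V2/C1 = 15.9 µg/mL × 47 mL ÷ 10300 µg/mL = 0.073 mL
sucrose: C1V1 = C2V2 → 3.74% ÷ 60% × 47 mL = 2.930 mL
zinc sulfate: C1V1 = C2V2 → 0.0472 mM × 47 mL ÷ 2.5 mM = 0.887 mL
L-proline: 4.7 mmol/L × 115.13 mg/mmol × 0.047 L = 25.432 mg
L-histidine: 0.057% w/v = 0.57 g/L → 0.57 × 0.047 L = 0.02679 g = 26.790 mg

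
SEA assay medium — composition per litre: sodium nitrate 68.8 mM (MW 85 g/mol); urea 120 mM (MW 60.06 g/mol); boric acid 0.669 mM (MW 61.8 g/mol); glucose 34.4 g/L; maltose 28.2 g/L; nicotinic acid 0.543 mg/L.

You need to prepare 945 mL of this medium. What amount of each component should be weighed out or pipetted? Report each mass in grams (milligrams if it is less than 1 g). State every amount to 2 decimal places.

Scale factor relative to 1 L: 0.945.
sodium nitrate: 68.8 mmol/L × 85 g/mol × 0.945 L ÷ 1000 = 5.53 g
urea: 120 mmol/L × 60.06 g/mol × 0.945 L ÷ 1000 = 6.81 g
boric acid: 0.669 mmol/L × 61.8 mg/mmol × 0.945 L = 39.07 mg
glucose: 34.4 g/L × 0.945 L = 32.51 g
maltose: 28.2 g/L × 0.945 L = 26.65 g
nicotinic acid: 0.543 mg/L × 0.945 L = 0.51 mg

sodium nitrate 5.53 g; urea 6.81 g; boric acid 39.07 mg; glucose 32.51 g; maltose 26.65 g; nicotinic acid 0.51 mg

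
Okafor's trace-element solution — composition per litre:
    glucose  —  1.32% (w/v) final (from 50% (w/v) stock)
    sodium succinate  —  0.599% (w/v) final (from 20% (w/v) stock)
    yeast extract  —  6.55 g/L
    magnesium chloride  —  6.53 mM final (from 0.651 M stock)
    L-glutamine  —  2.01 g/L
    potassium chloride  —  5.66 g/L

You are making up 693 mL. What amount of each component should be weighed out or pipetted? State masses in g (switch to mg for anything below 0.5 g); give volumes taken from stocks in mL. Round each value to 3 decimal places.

Working volume: 693 mL = 0.693 L.
glucose: dilute stock: 1.32% ÷ 50% × 693 mL = 18.295 mL
sodium succinate: C1V1 = C2V2 → 0.599% ÷ 20% × 693 mL = 20.755 mL
yeast extract: 6.55 g/L × 0.693 L = 4.539 g
magnesium chloride: dilute stock: 6.53 mM × 693 mL ÷ 651 mM = 6.951 mL
L-glutamine: 2.01 g/L × 0.693 L = 1.393 g
potassium chloride: 5.66 g/L × 0.693 L = 3.922 g

glucose 18.295 mL; sodium succinate 20.755 mL; yeast extract 4.539 g; magnesium chloride 6.951 mL; L-glutamine 1.393 g; potassium chloride 3.922 g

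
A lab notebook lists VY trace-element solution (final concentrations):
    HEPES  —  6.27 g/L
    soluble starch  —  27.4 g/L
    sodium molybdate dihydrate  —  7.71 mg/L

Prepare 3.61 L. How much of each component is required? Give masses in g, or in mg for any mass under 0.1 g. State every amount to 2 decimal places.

HEPES 22.63 g; soluble starch 98.91 g; sodium molybdate dihydrate 27.83 mg

Working volume: 3.61 L.
HEPES: 6.27 g/L × 3.61 L = 22.63 g
soluble starch: 27.4 g/L × 3.61 L = 98.91 g
sodium molybdate dihydrate: 7.71 mg/L × 3.61 L = 27.83 mg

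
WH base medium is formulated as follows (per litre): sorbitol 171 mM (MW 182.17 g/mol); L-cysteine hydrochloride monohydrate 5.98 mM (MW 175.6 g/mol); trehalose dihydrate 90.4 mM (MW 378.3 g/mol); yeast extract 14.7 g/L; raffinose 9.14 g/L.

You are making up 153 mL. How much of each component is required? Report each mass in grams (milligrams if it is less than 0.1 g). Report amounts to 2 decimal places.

sorbitol 4.77 g; L-cysteine hydrochloride monohydrate 0.16 g; trehalose dihydrate 5.23 g; yeast extract 2.25 g; raffinose 1.40 g

Target volume = 153 mL = 0.153 L.
sorbitol: 171 mmol/L × 182.17 g/mol × 0.153 L ÷ 1000 = 4.77 g
L-cysteine hydrochloride monohydrate: 5.98 mmol/L × 175.6 g/mol × 0.153 L ÷ 1000 = 0.16 g
trehalose dihydrate: 90.4 mmol/L × 378.3 g/mol × 0.153 L ÷ 1000 = 5.23 g
yeast extract: 14.7 g/L × 0.153 L = 2.25 g
raffinose: 9.14 g/L × 0.153 L = 1.40 g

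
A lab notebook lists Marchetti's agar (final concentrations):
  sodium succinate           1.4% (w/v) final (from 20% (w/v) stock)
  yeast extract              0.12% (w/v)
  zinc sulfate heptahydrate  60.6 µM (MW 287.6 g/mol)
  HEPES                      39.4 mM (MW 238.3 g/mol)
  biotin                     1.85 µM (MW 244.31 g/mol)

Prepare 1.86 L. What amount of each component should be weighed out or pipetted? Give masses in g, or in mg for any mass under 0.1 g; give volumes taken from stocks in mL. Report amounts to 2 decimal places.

Scale factor relative to 1 L: 1.86.
sodium succinate: V = C2·V2/C1 = 1.4% ÷ 20% × 1860 mL = 130.20 mL
yeast extract: 0.12 g per 100 mL × 1860 mL ÷ 100 = 2.23 g
zinc sulfate heptahydrate: 60.6 µmol/L × 287.6 g/mol × 1.86 L ÷ 1000 = 32.42 mg
HEPES: 39.4 mmol/L × 238.3 g/mol × 1.86 L ÷ 1000 = 17.46 g
biotin: 1.85 µmol/L × 244.31 g/mol × 1.86 L ÷ 1000 = 0.84 mg

sodium succinate 130.20 mL; yeast extract 2.23 g; zinc sulfate heptahydrate 32.42 mg; HEPES 17.46 g; biotin 0.84 mg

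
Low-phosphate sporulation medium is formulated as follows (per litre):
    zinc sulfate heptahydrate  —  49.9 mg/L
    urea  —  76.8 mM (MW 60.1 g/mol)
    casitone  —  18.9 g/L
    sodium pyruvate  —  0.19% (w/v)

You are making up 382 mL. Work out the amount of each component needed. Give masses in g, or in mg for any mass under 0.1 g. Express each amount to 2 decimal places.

zinc sulfate heptahydrate 19.06 mg; urea 1.76 g; casitone 7.22 g; sodium pyruvate 0.73 g

Scale factor relative to 1 L: 0.382.
zinc sulfate heptahydrate: 49.9 mg/L × 0.382 L = 19.06 mg
urea: 76.8 mmol/L × 60.1 g/mol × 0.382 L ÷ 1000 = 1.76 g
casitone: 18.9 g/L × 0.382 L = 7.22 g
sodium pyruvate: 0.19% w/v = 1.9 g/L → 1.9 × 0.382 L = 0.73 g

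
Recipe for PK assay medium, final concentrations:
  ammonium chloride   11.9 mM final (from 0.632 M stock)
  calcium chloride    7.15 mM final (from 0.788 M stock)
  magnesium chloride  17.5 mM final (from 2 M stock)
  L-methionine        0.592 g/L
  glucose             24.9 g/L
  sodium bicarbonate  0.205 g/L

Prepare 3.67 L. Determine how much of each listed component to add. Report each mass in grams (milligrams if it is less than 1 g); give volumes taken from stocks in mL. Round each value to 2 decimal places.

Scale factor relative to 1 L: 3.67.
ammonium chloride: V = C2·V2/C1 = 11.9 mM × 3670 mL ÷ 632 mM = 69.10 mL
calcium chloride: C1V1 = C2V2 → 7.15 mM × 3670 mL ÷ 788 mM = 33.30 mL
magnesium chloride: V = C2·V2/C1 = 17.5 mM × 3670 mL ÷ 2000 mM = 32.11 mL
L-methionine: 0.592 g/L × 3.67 L = 2.17 g
glucose: 24.9 g/L × 3.67 L = 91.38 g
sodium bicarbonate: 0.205 g/L × 3.67 L = 0.75235 g = 752.35 mg

ammonium chloride 69.10 mL; calcium chloride 33.30 mL; magnesium chloride 32.11 mL; L-methionine 2.17 g; glucose 91.38 g; sodium bicarbonate 752.35 mg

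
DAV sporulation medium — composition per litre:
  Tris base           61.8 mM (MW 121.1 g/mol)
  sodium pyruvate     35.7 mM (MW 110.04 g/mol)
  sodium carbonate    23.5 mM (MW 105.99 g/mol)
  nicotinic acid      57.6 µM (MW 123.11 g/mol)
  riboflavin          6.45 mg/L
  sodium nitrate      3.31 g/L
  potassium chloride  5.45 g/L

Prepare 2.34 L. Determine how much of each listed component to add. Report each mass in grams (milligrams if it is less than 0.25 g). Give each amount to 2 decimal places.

Tris base 17.51 g; sodium pyruvate 9.19 g; sodium carbonate 5.83 g; nicotinic acid 16.59 mg; riboflavin 15.09 mg; sodium nitrate 7.75 g; potassium chloride 12.75 g

Working volume: 2.34 L.
Tris base: 61.8 mmol/L × 121.1 g/mol × 2.34 L ÷ 1000 = 17.51 g
sodium pyruvate: 35.7 mmol/L × 110.04 g/mol × 2.34 L ÷ 1000 = 9.19 g
sodium carbonate: 23.5 mmol/L × 105.99 g/mol × 2.34 L ÷ 1000 = 5.83 g
nicotinic acid: 57.6 µmol/L × 123.11 g/mol × 2.34 L ÷ 1000 = 16.59 mg
riboflavin: 6.45 mg/L × 2.34 L = 15.09 mg
sodium nitrate: 3.31 g/L × 2.34 L = 7.75 g
potassium chloride: 5.45 g/L × 2.34 L = 12.75 g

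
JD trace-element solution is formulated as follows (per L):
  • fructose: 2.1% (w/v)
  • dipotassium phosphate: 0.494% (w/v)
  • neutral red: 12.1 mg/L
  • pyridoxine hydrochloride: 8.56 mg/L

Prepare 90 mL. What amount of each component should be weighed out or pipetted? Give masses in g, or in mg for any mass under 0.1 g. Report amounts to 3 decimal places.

Target volume = 90 mL = 0.09 L.
fructose: 2.1 g per 100 mL × 90 mL ÷ 100 = 1.890 g
dipotassium phosphate: 0.494 g per 100 mL × 90 mL ÷ 100 = 0.445 g
neutral red: 12.1 mg/L × 0.09 L = 1.089 mg
pyridoxine hydrochloride: 8.56 mg/L × 0.09 L = 0.770 mg

fructose 1.890 g; dipotassium phosphate 0.445 g; neutral red 1.089 mg; pyridoxine hydrochloride 0.770 mg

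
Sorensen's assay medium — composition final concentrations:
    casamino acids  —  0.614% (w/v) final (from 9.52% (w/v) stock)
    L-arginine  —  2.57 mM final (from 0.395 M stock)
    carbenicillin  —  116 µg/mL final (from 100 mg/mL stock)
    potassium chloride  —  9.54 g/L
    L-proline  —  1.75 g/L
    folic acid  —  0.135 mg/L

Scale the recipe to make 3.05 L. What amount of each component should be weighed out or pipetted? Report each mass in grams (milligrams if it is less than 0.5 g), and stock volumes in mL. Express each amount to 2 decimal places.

Working volume: 3.05 L.
casamino acids: V = C2·V2/C1 = 0.614% ÷ 9.52% × 3050 mL = 196.71 mL
L-arginine: C1V1 = C2V2 → 2.57 mM × 3050 mL ÷ 395 mM = 19.84 mL
carbenicillin: V = C2·V2/C1 = 116 µg/mL × 3050 mL ÷ 100000 µg/mL = 3.54 mL
potassium chloride: 9.54 g/L × 3.05 L = 29.10 g
L-proline: 1.75 g/L × 3.05 L = 5.34 g
folic acid: 0.135 mg/L × 3.05 L = 0.41 mg

casamino acids 196.71 mL; L-arginine 19.84 mL; carbenicillin 3.54 mL; potassium chloride 29.10 g; L-proline 5.34 g; folic acid 0.41 mg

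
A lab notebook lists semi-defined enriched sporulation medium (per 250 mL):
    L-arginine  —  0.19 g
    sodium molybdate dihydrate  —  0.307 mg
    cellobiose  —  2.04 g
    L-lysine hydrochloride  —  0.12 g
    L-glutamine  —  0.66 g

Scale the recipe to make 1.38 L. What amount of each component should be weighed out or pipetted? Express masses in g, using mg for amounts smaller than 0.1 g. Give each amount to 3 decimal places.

Scale factor = 1380 mL / 250 mL = 5.52.
L-arginine: 0.19 g × (1380 mL / 250 mL) = 1.049 g
sodium molybdate dihydrate: 0.307 mg × (1380 mL / 250 mL) = 1.695 mg
cellobiose: 2.04 g × (1380 mL / 250 mL) = 11.261 g
L-lysine hydrochloride: 0.12 g × (1380 mL / 250 mL) = 0.662 g
L-glutamine: 0.66 g × (1380 mL / 250 mL) = 3.643 g

L-arginine 1.049 g; sodium molybdate dihydrate 1.695 mg; cellobiose 11.261 g; L-lysine hydrochloride 0.662 g; L-glutamine 3.643 g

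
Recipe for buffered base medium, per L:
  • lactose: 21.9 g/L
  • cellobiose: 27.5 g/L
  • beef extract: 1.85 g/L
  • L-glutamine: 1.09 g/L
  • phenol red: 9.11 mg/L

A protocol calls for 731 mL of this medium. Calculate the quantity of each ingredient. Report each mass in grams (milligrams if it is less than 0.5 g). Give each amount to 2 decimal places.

lactose 16.01 g; cellobiose 20.10 g; beef extract 1.35 g; L-glutamine 0.80 g; phenol red 6.66 mg

Working volume: 731 mL = 0.731 L.
lactose: 21.9 g/L × 0.731 L = 16.01 g
cellobiose: 27.5 g/L × 0.731 L = 20.10 g
beef extract: 1.85 g/L × 0.731 L = 1.35 g
L-glutamine: 1.09 g/L × 0.731 L = 0.80 g
phenol red: 9.11 mg/L × 0.731 L = 6.66 mg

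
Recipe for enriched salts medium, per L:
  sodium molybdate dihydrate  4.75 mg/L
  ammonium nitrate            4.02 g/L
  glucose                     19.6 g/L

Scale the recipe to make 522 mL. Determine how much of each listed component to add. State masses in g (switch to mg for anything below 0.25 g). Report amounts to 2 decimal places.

Working volume: 522 mL = 0.522 L.
sodium molybdate dihydrate: 4.75 mg/L × 0.522 L = 2.48 mg
ammonium nitrate: 4.02 g/L × 0.522 L = 2.10 g
glucose: 19.6 g/L × 0.522 L = 10.23 g

sodium molybdate dihydrate 2.48 mg; ammonium nitrate 2.10 g; glucose 10.23 g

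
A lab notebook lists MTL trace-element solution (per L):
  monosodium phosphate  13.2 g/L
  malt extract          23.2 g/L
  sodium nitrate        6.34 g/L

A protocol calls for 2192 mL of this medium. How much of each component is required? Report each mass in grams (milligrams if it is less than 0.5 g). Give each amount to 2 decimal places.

Target volume = 2192 mL = 2.192 L.
monosodium phosphate: 13.2 g/L × 2.192 L = 28.93 g
malt extract: 23.2 g/L × 2.192 L = 50.85 g
sodium nitrate: 6.34 g/L × 2.192 L = 13.90 g

monosodium phosphate 28.93 g; malt extract 50.85 g; sodium nitrate 13.90 g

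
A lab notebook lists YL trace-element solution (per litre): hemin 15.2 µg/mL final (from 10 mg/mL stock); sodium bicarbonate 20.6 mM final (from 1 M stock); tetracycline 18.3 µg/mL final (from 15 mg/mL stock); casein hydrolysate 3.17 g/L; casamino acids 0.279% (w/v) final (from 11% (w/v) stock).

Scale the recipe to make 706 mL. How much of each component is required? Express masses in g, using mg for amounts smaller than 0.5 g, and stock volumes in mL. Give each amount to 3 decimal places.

hemin 1.073 mL; sodium bicarbonate 14.544 mL; tetracycline 0.861 mL; casein hydrolysate 2.238 g; casamino acids 17.907 mL

Target volume = 706 mL = 0.706 L.
hemin: C1V1 = C2V2 → 15.2 µg/mL × 706 mL ÷ 10000 µg/mL = 1.073 mL
sodium bicarbonate: dilute stock: 20.6 mM × 706 mL ÷ 1000 mM = 14.544 mL
tetracycline: dilute stock: 18.3 µg/mL × 706 mL ÷ 15000 µg/mL = 0.861 mL
casein hydrolysate: 3.17 g/L × 0.706 L = 2.238 g
casamino acids: dilute stock: 0.279% ÷ 11% × 706 mL = 17.907 mL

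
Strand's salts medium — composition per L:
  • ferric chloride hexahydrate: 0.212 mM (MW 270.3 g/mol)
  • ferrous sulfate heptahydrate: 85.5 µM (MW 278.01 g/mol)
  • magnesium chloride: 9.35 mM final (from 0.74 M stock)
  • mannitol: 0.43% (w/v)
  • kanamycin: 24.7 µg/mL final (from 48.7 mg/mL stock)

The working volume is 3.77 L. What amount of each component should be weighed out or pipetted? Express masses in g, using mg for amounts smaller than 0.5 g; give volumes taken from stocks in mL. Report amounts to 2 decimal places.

Scale factor relative to 1 L: 3.77.
ferric chloride hexahydrate: 0.212 mmol/L × 270.3 mg/mmol × 3.77 L = 216.03 mg
ferrous sulfate heptahydrate: 85.5 µmol/L × 278.01 g/mol × 3.77 L ÷ 1000 = 89.61 mg
magnesium chloride: dilute stock: 9.35 mM × 3770 mL ÷ 740 mM = 47.63 mL
mannitol: 0.43% w/v = 4.3 g/L → 4.3 × 3.77 L = 16.21 g
kanamycin: dilute stock: 24.7 µg/mL × 3770 mL ÷ 48700 µg/mL = 1.91 mL

ferric chloride hexahydrate 216.03 mg; ferrous sulfate heptahydrate 89.61 mg; magnesium chloride 47.63 mL; mannitol 16.21 g; kanamycin 1.91 mL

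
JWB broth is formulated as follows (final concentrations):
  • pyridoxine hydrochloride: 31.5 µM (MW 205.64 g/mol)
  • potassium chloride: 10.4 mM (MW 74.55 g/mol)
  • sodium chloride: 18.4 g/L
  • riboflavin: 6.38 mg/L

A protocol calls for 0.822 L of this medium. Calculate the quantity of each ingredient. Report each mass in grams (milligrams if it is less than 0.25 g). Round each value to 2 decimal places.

Working volume: 0.822 L.
pyridoxine hydrochloride: 31.5 µmol/L × 205.64 g/mol × 0.822 L ÷ 1000 = 5.32 mg
potassium chloride: 10.4 mmol/L × 74.55 g/mol × 0.822 L ÷ 1000 = 0.64 g
sodium chloride: 18.4 g/L × 0.822 L = 15.12 g
riboflavin: 6.38 mg/L × 0.822 L = 5.24 mg

pyridoxine hydrochloride 5.32 mg; potassium chloride 0.64 g; sodium chloride 15.12 g; riboflavin 5.24 mg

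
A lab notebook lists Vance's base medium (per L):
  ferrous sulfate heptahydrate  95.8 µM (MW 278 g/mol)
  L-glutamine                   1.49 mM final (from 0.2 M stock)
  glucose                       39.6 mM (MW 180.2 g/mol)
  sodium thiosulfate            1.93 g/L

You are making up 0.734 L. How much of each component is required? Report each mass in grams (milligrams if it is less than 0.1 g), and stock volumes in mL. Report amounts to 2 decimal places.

Scale factor relative to 1 L: 0.734.
ferrous sulfate heptahydrate: 95.8 µmol/L × 278 g/mol × 0.734 L ÷ 1000 = 19.55 mg
L-glutamine: C1V1 = C2V2 → 1.49 mM × 734 mL ÷ 200 mM = 5.47 mL
glucose: 39.6 mmol/L × 180.2 g/mol × 0.734 L ÷ 1000 = 5.24 g
sodium thiosulfate: 1.93 g/L × 0.734 L = 1.42 g

ferrous sulfate heptahydrate 19.55 mg; L-glutamine 5.47 mL; glucose 5.24 g; sodium thiosulfate 1.42 g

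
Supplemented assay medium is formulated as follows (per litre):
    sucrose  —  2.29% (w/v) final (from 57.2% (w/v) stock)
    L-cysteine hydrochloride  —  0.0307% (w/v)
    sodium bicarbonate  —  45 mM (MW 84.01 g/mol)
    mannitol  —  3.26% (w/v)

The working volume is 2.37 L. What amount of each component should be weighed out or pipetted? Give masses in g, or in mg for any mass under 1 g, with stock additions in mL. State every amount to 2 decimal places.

Scale factor relative to 1 L: 2.37.
sucrose: dilute stock: 2.29% ÷ 57.2% × 2370 mL = 94.88 mL
L-cysteine hydrochloride: 0.0307% w/v = 0.307 g/L → 0.307 × 2.37 L = 0.72759 g = 727.59 mg
sodium bicarbonate: 45 mmol/L × 84.01 g/mol × 2.37 L ÷ 1000 = 8.96 g
mannitol: 3.26% w/v = 32.6 g/L → 32.6 × 2.37 L = 77.26 g

sucrose 94.88 mL; L-cysteine hydrochloride 727.59 mg; sodium bicarbonate 8.96 g; mannitol 77.26 g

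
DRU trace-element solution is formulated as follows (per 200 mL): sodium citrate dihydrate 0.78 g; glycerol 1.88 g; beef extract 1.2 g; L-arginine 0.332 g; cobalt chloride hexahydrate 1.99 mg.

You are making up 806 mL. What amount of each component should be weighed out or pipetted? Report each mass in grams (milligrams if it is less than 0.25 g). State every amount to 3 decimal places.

Scale factor = 806 mL / 200 mL = 4.03.
sodium citrate dihydrate: 0.78 g × (806 mL / 200 mL) = 3.143 g
glycerol: 1.88 g × (806 mL / 200 mL) = 7.576 g
beef extract: 1.2 g × (806 mL / 200 mL) = 4.836 g
L-arginine: 0.332 g × (806 mL / 200 mL) = 1.338 g
cobalt chloride hexahydrate: 1.99 mg × (806 mL / 200 mL) = 8.020 mg

sodium citrate dihydrate 3.143 g; glycerol 7.576 g; beef extract 4.836 g; L-arginine 1.338 g; cobalt chloride hexahydrate 8.020 mg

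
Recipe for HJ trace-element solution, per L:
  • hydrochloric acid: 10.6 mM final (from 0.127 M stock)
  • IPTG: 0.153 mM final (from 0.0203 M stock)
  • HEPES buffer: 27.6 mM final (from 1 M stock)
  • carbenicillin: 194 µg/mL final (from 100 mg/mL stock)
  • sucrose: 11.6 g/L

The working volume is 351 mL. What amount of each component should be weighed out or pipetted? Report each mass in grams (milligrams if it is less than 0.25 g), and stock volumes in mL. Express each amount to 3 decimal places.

hydrochloric acid 29.296 mL; IPTG 2.645 mL; HEPES buffer 9.688 mL; carbenicillin 0.681 mL; sucrose 4.072 g

Working volume: 351 mL = 0.351 L.
hydrochloric acid: C1V1 = C2V2 → 10.6 mM × 351 mL ÷ 127 mM = 29.296 mL
IPTG: C1V1 = C2V2 → 0.153 mM × 351 mL ÷ 20.3 mM = 2.645 mL
HEPES buffer: V = C2·V2/C1 = 27.6 mM × 351 mL ÷ 1000 mM = 9.688 mL
carbenicillin: dilute stock: 194 µg/mL × 351 mL ÷ 100000 µg/mL = 0.681 mL
sucrose: 11.6 g/L × 0.351 L = 4.072 g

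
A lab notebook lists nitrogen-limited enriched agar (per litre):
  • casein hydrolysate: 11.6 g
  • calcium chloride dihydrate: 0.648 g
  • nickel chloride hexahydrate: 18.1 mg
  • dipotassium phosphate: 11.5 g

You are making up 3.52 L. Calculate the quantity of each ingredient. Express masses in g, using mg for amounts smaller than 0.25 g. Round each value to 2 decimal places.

casein hydrolysate 40.83 g; calcium chloride dihydrate 2.28 g; nickel chloride hexahydrate 63.71 mg; dipotassium phosphate 40.48 g

Ratio of target to recipe volume: 3520 / 1000 = 3.52.
casein hydrolysate: 11.6 g × (3520 mL / 1000 mL) = 40.83 g
calcium chloride dihydrate: 0.648 g × (3520 mL / 1000 mL) = 2.28 g
nickel chloride hexahydrate: 18.1 mg × (3520 mL / 1000 mL) = 63.71 mg
dipotassium phosphate: 11.5 g × (3520 mL / 1000 mL) = 40.48 g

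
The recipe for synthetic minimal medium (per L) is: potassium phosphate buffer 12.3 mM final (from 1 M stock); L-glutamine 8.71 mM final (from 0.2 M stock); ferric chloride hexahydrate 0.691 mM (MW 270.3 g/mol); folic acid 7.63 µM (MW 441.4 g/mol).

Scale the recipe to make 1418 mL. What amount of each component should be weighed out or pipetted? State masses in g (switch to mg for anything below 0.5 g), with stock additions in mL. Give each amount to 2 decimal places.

Working volume: 1418 mL = 1.418 L.
potassium phosphate buffer: C1V1 = C2V2 → 12.3 mM × 1418 mL ÷ 1000 mM = 17.44 mL
L-glutamine: V = C2·V2/C1 = 8.71 mM × 1418 mL ÷ 200 mM = 61.75 mL
ferric chloride hexahydrate: 0.691 mmol/L × 270.3 mg/mmol × 1.418 L = 264.85 mg
folic acid: 7.63 µmol/L × 441.4 g/mol × 1.418 L ÷ 1000 = 4.78 mg

potassium phosphate buffer 17.44 mL; L-glutamine 61.75 mL; ferric chloride hexahydrate 264.85 mg; folic acid 4.78 mg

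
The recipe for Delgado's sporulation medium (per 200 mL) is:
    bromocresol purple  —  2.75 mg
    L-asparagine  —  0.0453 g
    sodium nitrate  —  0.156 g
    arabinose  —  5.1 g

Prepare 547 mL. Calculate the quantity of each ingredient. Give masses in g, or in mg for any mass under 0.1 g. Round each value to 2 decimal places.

Scale factor = 547 mL / 200 mL = 2.735.
bromocresol purple: 2.75 mg × (547 mL / 200 mL) = 7.52 mg
L-asparagine: 0.0453 g × (547 mL / 200 mL) = 0.12 g
sodium nitrate: 0.156 g × (547 mL / 200 mL) = 0.43 g
arabinose: 5.1 g × (547 mL / 200 mL) = 13.95 g

bromocresol purple 7.52 mg; L-asparagine 0.12 g; sodium nitrate 0.43 g; arabinose 13.95 g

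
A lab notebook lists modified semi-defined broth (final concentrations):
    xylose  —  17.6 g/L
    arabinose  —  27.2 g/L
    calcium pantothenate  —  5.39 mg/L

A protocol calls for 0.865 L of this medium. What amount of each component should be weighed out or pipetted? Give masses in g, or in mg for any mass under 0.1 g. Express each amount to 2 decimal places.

Scale factor relative to 1 L: 0.865.
xylose: 17.6 g/L × 0.865 L = 15.22 g
arabinose: 27.2 g/L × 0.865 L = 23.53 g
calcium pantothenate: 5.39 mg/L × 0.865 L = 4.66 mg

xylose 15.22 g; arabinose 23.53 g; calcium pantothenate 4.66 mg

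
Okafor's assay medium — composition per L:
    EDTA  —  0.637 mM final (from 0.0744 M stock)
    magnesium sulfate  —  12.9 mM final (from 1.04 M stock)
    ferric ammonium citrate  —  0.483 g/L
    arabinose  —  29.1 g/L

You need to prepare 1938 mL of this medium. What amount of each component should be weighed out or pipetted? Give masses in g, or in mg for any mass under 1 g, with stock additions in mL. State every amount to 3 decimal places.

EDTA 16.593 mL; magnesium sulfate 24.039 mL; ferric ammonium citrate 936.054 mg; arabinose 56.396 g

Scale factor relative to 1 L: 1.938.
EDTA: dilute stock: 0.637 mM × 1938 mL ÷ 74.4 mM = 16.593 mL
magnesium sulfate: C1V1 = C2V2 → 12.9 mM × 1938 mL ÷ 1040 mM = 24.039 mL
ferric ammonium citrate: 0.483 g/L × 1.938 L = 0.936054 g = 936.054 mg
arabinose: 29.1 g/L × 1.938 L = 56.396 g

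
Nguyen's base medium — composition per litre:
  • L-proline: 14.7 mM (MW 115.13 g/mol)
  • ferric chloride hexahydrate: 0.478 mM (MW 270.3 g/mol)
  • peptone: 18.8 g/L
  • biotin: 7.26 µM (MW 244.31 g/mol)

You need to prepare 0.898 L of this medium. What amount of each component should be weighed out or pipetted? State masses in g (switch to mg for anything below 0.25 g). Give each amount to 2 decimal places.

L-proline 1.52 g; ferric chloride hexahydrate 116.02 mg; peptone 16.88 g; biotin 1.59 mg

Working volume: 0.898 L.
L-proline: 14.7 mmol/L × 115.13 g/mol × 0.898 L ÷ 1000 = 1.52 g
ferric chloride hexahydrate: 0.478 mmol/L × 270.3 mg/mmol × 0.898 L = 116.02 mg
peptone: 18.8 g/L × 0.898 L = 16.88 g
biotin: 7.26 µmol/L × 244.31 g/mol × 0.898 L ÷ 1000 = 1.59 mg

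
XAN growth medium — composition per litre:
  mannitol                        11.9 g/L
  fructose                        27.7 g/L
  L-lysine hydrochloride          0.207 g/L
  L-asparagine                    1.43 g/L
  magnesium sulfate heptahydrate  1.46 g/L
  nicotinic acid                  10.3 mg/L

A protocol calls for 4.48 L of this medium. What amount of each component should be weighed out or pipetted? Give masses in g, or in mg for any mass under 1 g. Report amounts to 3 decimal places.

Working volume: 4.48 L.
mannitol: 11.9 g/L × 4.48 L = 53.312 g
fructose: 27.7 g/L × 4.48 L = 124.096 g
L-lysine hydrochloride: 0.207 g/L × 4.48 L = 0.92736 g = 927.360 mg
L-asparagine: 1.43 g/L × 4.48 L = 6.406 g
magnesium sulfate heptahydrate: 1.46 g/L × 4.48 L = 6.541 g
nicotinic acid: 10.3 mg/L × 4.48 L = 46.144 mg

mannitol 53.312 g; fructose 124.096 g; L-lysine hydrochloride 927.360 mg; L-asparagine 6.406 g; magnesium sulfate heptahydrate 6.541 g; nicotinic acid 46.144 mg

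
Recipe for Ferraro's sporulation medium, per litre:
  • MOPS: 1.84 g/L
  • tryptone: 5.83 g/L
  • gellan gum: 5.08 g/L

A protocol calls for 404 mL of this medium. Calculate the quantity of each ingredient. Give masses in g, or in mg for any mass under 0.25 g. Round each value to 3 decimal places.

Working volume: 404 mL = 0.404 L.
MOPS: 1.84 g/L × 0.404 L = 0.743 g
tryptone: 5.83 g/L × 0.404 L = 2.355 g
gellan gum: 5.08 g/L × 0.404 L = 2.052 g

MOPS 0.743 g; tryptone 2.355 g; gellan gum 2.052 g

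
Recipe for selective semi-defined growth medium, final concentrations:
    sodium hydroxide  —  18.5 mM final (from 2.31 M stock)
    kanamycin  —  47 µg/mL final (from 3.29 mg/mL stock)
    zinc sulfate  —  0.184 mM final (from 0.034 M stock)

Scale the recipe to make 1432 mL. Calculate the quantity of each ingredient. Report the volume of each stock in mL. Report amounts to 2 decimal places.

Working volume: 1432 mL = 1.432 L.
sodium hydroxide: dilute stock: 18.5 mM × 1432 mL ÷ 2310 mM = 11.47 mL
kanamycin: V = C2·V2/C1 = 47 µg/mL × 1432 mL ÷ 3290 µg/mL = 20.46 mL
zinc sulfate: V = C2·V2/C1 = 0.184 mM × 1432 mL ÷ 34 mM = 7.75 mL

sodium hydroxide 11.47 mL; kanamycin 20.46 mL; zinc sulfate 7.75 mL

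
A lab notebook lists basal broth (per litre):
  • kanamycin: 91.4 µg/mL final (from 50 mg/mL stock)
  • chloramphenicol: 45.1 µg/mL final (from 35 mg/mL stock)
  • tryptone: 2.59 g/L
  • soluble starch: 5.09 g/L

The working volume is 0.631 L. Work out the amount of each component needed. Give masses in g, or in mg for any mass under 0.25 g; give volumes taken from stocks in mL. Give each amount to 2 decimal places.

kanamycin 1.15 mL; chloramphenicol 0.81 mL; tryptone 1.63 g; soluble starch 3.21 g

Scale factor relative to 1 L: 0.631.
kanamycin: V = C2·V2/C1 = 91.4 µg/mL × 631 mL ÷ 50000 µg/mL = 1.15 mL
chloramphenicol: V = C2·V2/C1 = 45.1 µg/mL × 631 mL ÷ 35000 µg/mL = 0.81 mL
tryptone: 2.59 g/L × 0.631 L = 1.63 g
soluble starch: 5.09 g/L × 0.631 L = 3.21 g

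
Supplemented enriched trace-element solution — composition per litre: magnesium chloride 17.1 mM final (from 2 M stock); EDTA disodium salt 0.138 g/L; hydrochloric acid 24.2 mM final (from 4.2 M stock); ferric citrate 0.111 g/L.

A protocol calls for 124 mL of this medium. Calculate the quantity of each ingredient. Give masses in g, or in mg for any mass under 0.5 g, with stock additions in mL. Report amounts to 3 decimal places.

Target volume = 124 mL = 0.124 L.
magnesium chloride: dilute stock: 17.1 mM × 124 mL ÷ 2000 mM = 1.060 mL
EDTA disodium salt: 0.138 g/L × 0.124 L = 0.017112 g = 17.112 mg
hydrochloric acid: C1V1 = C2V2 → 24.2 mM × 124 mL ÷ 4200 mM = 0.714 mL
ferric citrate: 0.111 g/L × 0.124 L = 0.013764 g = 13.764 mg

magnesium chloride 1.060 mL; EDTA disodium salt 17.112 mg; hydrochloric acid 0.714 mL; ferric citrate 13.764 mg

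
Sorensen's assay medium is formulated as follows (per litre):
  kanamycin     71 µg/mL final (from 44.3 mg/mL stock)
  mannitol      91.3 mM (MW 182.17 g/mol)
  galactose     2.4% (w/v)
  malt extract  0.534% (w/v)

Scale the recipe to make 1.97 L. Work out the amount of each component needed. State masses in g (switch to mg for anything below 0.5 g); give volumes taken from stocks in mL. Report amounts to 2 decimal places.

Scale factor relative to 1 L: 1.97.
kanamycin: dilute stock: 71 µg/mL × 1970 mL ÷ 44300 µg/mL = 3.16 mL
mannitol: 91.3 mmol/L × 182.17 g/mol × 1.97 L ÷ 1000 = 32.77 g
galactose: 2.4 g per 100 mL × 1970 mL ÷ 100 = 47.28 g
malt extract: 0.534% w/v = 5.34 g/L → 5.34 × 1.97 L = 10.52 g

kanamycin 3.16 mL; mannitol 32.77 g; galactose 47.28 g; malt extract 10.52 g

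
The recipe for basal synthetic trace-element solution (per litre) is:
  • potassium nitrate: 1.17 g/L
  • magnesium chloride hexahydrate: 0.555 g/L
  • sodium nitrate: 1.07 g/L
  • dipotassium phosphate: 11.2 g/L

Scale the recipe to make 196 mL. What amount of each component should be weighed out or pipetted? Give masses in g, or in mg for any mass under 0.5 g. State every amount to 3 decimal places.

Target volume = 196 mL = 0.196 L.
potassium nitrate: 1.17 g/L × 0.196 L = 0.22932 g = 229.320 mg
magnesium chloride hexahydrate: 0.555 g/L × 0.196 L = 0.10878 g = 108.780 mg
sodium nitrate: 1.07 g/L × 0.196 L = 0.20972 g = 209.720 mg
dipotassium phosphate: 11.2 g/L × 0.196 L = 2.195 g

potassium nitrate 229.320 mg; magnesium chloride hexahydrate 108.780 mg; sodium nitrate 209.720 mg; dipotassium phosphate 2.195 g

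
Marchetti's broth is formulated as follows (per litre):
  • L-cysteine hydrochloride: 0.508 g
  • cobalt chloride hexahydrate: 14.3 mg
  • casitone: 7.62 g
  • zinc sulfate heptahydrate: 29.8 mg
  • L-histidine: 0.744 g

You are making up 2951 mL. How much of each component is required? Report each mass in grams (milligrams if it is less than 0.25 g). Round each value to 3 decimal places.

L-cysteine hydrochloride 1.499 g; cobalt chloride hexahydrate 42.199 mg; casitone 22.487 g; zinc sulfate heptahydrate 87.940 mg; L-histidine 2.196 g

Ratio of target to recipe volume: 2951 / 1000 = 2.951.
L-cysteine hydrochloride: 0.508 g × (2951 mL / 1000 mL) = 1.499 g
cobalt chloride hexahydrate: 14.3 mg × (2951 mL / 1000 mL) = 42.199 mg
casitone: 7.62 g × (2951 mL / 1000 mL) = 22.487 g
zinc sulfate heptahydrate: 29.8 mg × (2951 mL / 1000 mL) = 87.940 mg
L-histidine: 0.744 g × (2951 mL / 1000 mL) = 2.196 g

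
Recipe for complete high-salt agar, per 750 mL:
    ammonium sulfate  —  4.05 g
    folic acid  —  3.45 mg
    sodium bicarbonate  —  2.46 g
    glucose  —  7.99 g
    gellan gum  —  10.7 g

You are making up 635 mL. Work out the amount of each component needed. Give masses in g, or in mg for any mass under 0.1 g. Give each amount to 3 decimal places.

Ratio of target to recipe volume: 635 / 750 = 0.846667.
ammonium sulfate: 4.05 g × (635 mL / 750 mL) = 3.429 g
folic acid: 3.45 mg × (635 mL / 750 mL) = 2.921 mg
sodium bicarbonate: 2.46 g × (635 mL / 750 mL) = 2.083 g
glucose: 7.99 g × (635 mL / 750 mL) = 6.765 g
gellan gum: 10.7 g × (635 mL / 750 mL) = 9.059 g

ammonium sulfate 3.429 g; folic acid 2.921 mg; sodium bicarbonate 2.083 g; glucose 6.765 g; gellan gum 9.059 g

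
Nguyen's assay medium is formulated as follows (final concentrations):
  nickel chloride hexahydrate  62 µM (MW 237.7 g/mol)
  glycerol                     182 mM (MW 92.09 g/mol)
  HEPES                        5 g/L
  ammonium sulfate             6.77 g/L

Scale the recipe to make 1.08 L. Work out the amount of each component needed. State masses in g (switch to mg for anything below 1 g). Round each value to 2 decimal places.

Scale factor relative to 1 L: 1.08.
nickel chloride hexahydrate: 62 µmol/L × 237.7 g/mol × 1.08 L ÷ 1000 = 15.92 mg
glycerol: 182 mmol/L × 92.09 g/mol × 1.08 L ÷ 1000 = 18.10 g
HEPES: 5 g/L × 1.08 L = 5.40 g
ammonium sulfate: 6.77 g/L × 1.08 L = 7.31 g

nickel chloride hexahydrate 15.92 mg; glycerol 18.10 g; HEPES 5.40 g; ammonium sulfate 7.31 g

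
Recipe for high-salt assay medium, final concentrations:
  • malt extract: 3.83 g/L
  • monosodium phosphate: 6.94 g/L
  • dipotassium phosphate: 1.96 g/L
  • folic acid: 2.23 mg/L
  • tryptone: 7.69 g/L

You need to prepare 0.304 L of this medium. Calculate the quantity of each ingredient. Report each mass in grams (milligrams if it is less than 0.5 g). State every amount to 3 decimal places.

malt extract 1.164 g; monosodium phosphate 2.110 g; dipotassium phosphate 0.596 g; folic acid 0.678 mg; tryptone 2.338 g

Scale factor relative to 1 L: 0.304.
malt extract: 3.83 g/L × 0.304 L = 1.164 g
monosodium phosphate: 6.94 g/L × 0.304 L = 2.110 g
dipotassium phosphate: 1.96 g/L × 0.304 L = 0.596 g
folic acid: 2.23 mg/L × 0.304 L = 0.678 mg
tryptone: 7.69 g/L × 0.304 L = 2.338 g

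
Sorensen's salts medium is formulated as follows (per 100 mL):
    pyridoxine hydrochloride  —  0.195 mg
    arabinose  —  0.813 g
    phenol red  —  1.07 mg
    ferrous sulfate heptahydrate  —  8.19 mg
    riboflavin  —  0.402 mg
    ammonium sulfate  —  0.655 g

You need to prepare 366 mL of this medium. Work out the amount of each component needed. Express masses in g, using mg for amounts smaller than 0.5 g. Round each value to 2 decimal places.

pyridoxine hydrochloride 0.71 mg; arabinose 2.98 g; phenol red 3.92 mg; ferrous sulfate heptahydrate 29.98 mg; riboflavin 1.47 mg; ammonium sulfate 2.40 g

Ratio of target to recipe volume: 366 / 100 = 3.66.
pyridoxine hydrochloride: 0.195 mg × (366 mL / 100 mL) = 0.71 mg
arabinose: 0.813 g × (366 mL / 100 mL) = 2.98 g
phenol red: 1.07 mg × (366 mL / 100 mL) = 3.92 mg
ferrous sulfate heptahydrate: 8.19 mg × (366 mL / 100 mL) = 29.98 mg
riboflavin: 0.402 mg × (366 mL / 100 mL) = 1.47 mg
ammonium sulfate: 0.655 g × (366 mL / 100 mL) = 2.40 g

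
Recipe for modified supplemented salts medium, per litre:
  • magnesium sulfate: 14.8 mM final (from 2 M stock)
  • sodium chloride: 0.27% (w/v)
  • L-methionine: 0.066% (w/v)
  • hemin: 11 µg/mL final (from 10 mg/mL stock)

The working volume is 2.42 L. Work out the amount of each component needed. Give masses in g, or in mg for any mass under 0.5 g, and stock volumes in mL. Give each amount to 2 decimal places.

Scale factor relative to 1 L: 2.42.
magnesium sulfate: C1V1 = C2V2 → 14.8 mM × 2420 mL ÷ 2000 mM = 17.91 mL
sodium chloride: 0.27 g per 100 mL × 2420 mL ÷ 100 = 6.53 g
L-methionine: 0.066% w/v = 0.66 g/L → 0.66 × 2.42 L = 1.60 g
hemin: C1V1 = C2V2 → 11 µg/mL × 2420 mL ÷ 10000 µg/mL = 2.66 mL

magnesium sulfate 17.91 mL; sodium chloride 6.53 g; L-methionine 1.60 g; hemin 2.66 mL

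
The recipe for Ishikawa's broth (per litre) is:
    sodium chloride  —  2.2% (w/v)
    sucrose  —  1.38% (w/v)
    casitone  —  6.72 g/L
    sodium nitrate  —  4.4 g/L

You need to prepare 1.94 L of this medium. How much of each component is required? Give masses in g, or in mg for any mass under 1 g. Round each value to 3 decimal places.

sodium chloride 42.680 g; sucrose 26.772 g; casitone 13.037 g; sodium nitrate 8.536 g

Scale factor relative to 1 L: 1.94.
sodium chloride: 2.2 g per 100 mL × 1940 mL ÷ 100 = 42.680 g
sucrose: 1.38% w/v = 13.8 g/L → 13.8 × 1.94 L = 26.772 g
casitone: 6.72 g/L × 1.94 L = 13.037 g
sodium nitrate: 4.4 g/L × 1.94 L = 8.536 g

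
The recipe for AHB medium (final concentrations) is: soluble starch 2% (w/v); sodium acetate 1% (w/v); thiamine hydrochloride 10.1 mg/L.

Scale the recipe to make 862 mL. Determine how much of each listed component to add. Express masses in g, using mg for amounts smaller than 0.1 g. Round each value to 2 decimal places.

soluble starch 17.24 g; sodium acetate 8.62 g; thiamine hydrochloride 8.71 mg

Scale factor relative to 1 L: 0.862.
soluble starch: 2% w/v = 20 g/L → 20 × 0.862 L = 17.24 g
sodium acetate: 1% w/v = 10 g/L → 10 × 0.862 L = 8.62 g
thiamine hydrochloride: 10.1 mg/L × 0.862 L = 8.71 mg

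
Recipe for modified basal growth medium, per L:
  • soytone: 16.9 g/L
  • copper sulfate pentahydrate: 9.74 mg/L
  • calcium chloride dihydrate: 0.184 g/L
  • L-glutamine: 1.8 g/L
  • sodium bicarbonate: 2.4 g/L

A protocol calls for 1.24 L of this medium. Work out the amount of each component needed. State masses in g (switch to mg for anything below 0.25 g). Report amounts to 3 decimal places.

soytone 20.956 g; copper sulfate pentahydrate 12.078 mg; calcium chloride dihydrate 228.160 mg; L-glutamine 2.232 g; sodium bicarbonate 2.976 g

Scale factor relative to 1 L: 1.24.
soytone: 16.9 g/L × 1.24 L = 20.956 g
copper sulfate pentahydrate: 9.74 mg/L × 1.24 L = 12.078 mg
calcium chloride dihydrate: 0.184 g/L × 1.24 L = 0.22816 g = 228.160 mg
L-glutamine: 1.8 g/L × 1.24 L = 2.232 g
sodium bicarbonate: 2.4 g/L × 1.24 L = 2.976 g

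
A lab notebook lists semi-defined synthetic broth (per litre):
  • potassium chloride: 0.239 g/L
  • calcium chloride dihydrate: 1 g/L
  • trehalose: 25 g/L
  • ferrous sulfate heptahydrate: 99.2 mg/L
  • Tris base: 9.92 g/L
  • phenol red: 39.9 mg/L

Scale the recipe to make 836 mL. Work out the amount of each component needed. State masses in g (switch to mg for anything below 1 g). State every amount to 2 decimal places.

potassium chloride 199.80 mg; calcium chloride dihydrate 836.00 mg; trehalose 20.90 g; ferrous sulfate heptahydrate 82.93 mg; Tris base 8.29 g; phenol red 33.36 mg

Scale factor relative to 1 L: 0.836.
potassium chloride: 0.239 g/L × 0.836 L = 0.199804 g = 199.80 mg
calcium chloride dihydrate: 1 g/L × 0.836 L = 0.836 g = 836.00 mg
trehalose: 25 g/L × 0.836 L = 20.90 g
ferrous sulfate heptahydrate: 99.2 mg/L × 0.836 L = 82.93 mg
Tris base: 9.92 g/L × 0.836 L = 8.29 g
phenol red: 39.9 mg/L × 0.836 L = 33.36 mg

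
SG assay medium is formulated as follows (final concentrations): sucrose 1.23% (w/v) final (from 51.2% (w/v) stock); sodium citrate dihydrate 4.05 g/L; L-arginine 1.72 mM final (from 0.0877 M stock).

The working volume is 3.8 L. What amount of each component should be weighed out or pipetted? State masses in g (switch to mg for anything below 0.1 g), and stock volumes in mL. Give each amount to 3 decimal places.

sucrose 91.289 mL; sodium citrate dihydrate 15.390 g; L-arginine 74.527 mL

Working volume: 3.8 L.
sucrose: V = C2·V2/C1 = 1.23% ÷ 51.2% × 3800 mL = 91.289 mL
sodium citrate dihydrate: 4.05 g/L × 3.8 L = 15.390 g
L-arginine: V = C2·V2/C1 = 1.72 mM × 3800 mL ÷ 87.7 mM = 74.527 mL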